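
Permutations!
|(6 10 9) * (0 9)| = 4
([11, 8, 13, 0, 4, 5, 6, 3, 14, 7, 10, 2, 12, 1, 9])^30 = (14)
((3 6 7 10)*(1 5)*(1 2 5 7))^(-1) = (1 6 3 10 7)(2 5)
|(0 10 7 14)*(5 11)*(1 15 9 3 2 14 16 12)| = 22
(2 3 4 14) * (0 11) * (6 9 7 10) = (0 11)(2 3 4 14)(6 9 7 10) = [11, 1, 3, 4, 14, 5, 9, 10, 8, 7, 6, 0, 12, 13, 2]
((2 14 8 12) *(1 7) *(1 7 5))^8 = (14)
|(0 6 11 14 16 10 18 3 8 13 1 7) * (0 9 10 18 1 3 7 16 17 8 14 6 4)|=30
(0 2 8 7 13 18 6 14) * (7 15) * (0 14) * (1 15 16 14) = (0 2 8 16 14 1 15 7 13 18 6) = [2, 15, 8, 3, 4, 5, 0, 13, 16, 9, 10, 11, 12, 18, 1, 7, 14, 17, 6]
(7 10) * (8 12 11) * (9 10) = (7 9 10)(8 12 11) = [0, 1, 2, 3, 4, 5, 6, 9, 12, 10, 7, 8, 11]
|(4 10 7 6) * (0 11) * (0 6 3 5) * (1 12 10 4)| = |(0 11 6 1 12 10 7 3 5)| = 9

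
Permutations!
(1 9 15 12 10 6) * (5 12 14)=(1 9 15 14 5 12 10 6)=[0, 9, 2, 3, 4, 12, 1, 7, 8, 15, 6, 11, 10, 13, 5, 14]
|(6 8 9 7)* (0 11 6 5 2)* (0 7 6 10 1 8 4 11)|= 21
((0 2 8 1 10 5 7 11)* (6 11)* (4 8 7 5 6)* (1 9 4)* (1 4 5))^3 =(0 4 5 6 2 8 1 11 7 9 10)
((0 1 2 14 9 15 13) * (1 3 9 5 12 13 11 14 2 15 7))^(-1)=(0 13 12 5 14 11 15 1 7 9 3)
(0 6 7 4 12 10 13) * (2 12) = (0 6 7 4 2 12 10 13) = [6, 1, 12, 3, 2, 5, 7, 4, 8, 9, 13, 11, 10, 0]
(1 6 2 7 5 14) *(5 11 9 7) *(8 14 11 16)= (1 6 2 5 11 9 7 16 8 14)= [0, 6, 5, 3, 4, 11, 2, 16, 14, 7, 10, 9, 12, 13, 1, 15, 8]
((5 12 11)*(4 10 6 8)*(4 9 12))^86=(4 11 9 6)(5 12 8 10)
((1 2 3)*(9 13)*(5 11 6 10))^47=(1 3 2)(5 10 6 11)(9 13)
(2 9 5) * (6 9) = [0, 1, 6, 3, 4, 2, 9, 7, 8, 5] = (2 6 9 5)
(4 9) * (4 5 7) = (4 9 5 7) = [0, 1, 2, 3, 9, 7, 6, 4, 8, 5]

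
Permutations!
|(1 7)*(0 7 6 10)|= 5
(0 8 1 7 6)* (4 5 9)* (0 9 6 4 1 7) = (0 8 7 4 5 6 9 1) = [8, 0, 2, 3, 5, 6, 9, 4, 7, 1]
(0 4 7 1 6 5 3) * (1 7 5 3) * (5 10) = [4, 6, 2, 0, 10, 1, 3, 7, 8, 9, 5] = (0 4 10 5 1 6 3)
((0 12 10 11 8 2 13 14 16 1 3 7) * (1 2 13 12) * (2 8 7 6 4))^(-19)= ((0 1 3 6 4 2 12 10 11 7)(8 13 14 16))^(-19)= (0 1 3 6 4 2 12 10 11 7)(8 13 14 16)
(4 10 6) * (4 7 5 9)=(4 10 6 7 5 9)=[0, 1, 2, 3, 10, 9, 7, 5, 8, 4, 6]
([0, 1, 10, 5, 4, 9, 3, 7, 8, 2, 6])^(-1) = (2 9 5 3 6 10)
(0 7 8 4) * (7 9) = (0 9 7 8 4) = [9, 1, 2, 3, 0, 5, 6, 8, 4, 7]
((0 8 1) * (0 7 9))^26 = (0 8 1 7 9)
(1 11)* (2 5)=(1 11)(2 5)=[0, 11, 5, 3, 4, 2, 6, 7, 8, 9, 10, 1]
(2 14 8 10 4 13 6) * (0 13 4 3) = (0 13 6 2 14 8 10 3) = [13, 1, 14, 0, 4, 5, 2, 7, 10, 9, 3, 11, 12, 6, 8]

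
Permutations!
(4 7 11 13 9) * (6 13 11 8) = (4 7 8 6 13 9) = [0, 1, 2, 3, 7, 5, 13, 8, 6, 4, 10, 11, 12, 9]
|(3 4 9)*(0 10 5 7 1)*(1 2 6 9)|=10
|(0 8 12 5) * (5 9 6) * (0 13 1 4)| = 9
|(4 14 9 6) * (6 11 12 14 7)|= |(4 7 6)(9 11 12 14)|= 12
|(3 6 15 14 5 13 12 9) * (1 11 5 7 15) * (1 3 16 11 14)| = |(1 14 7 15)(3 6)(5 13 12 9 16 11)| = 12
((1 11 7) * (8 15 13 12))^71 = ((1 11 7)(8 15 13 12))^71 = (1 7 11)(8 12 13 15)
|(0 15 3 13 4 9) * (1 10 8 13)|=|(0 15 3 1 10 8 13 4 9)|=9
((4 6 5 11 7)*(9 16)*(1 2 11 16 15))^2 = (1 11 4 5 9)(2 7 6 16 15) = ((1 2 11 7 4 6 5 16 9 15))^2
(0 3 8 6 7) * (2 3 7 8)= (0 7)(2 3)(6 8)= [7, 1, 3, 2, 4, 5, 8, 0, 6]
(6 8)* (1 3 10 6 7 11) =[0, 3, 2, 10, 4, 5, 8, 11, 7, 9, 6, 1] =(1 3 10 6 8 7 11)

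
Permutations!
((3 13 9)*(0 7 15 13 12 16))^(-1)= ((0 7 15 13 9 3 12 16))^(-1)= (0 16 12 3 9 13 15 7)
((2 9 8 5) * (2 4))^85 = ((2 9 8 5 4))^85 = (9)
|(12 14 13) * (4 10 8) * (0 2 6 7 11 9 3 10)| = 30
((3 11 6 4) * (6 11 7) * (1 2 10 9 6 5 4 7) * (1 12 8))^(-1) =((1 2 10 9 6 7 5 4 3 12 8))^(-1) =(1 8 12 3 4 5 7 6 9 10 2)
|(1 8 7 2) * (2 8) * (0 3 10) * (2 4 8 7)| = 12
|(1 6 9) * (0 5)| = 6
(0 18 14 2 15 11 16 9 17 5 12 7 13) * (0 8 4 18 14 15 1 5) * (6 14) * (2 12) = (0 6 14 12 7 13 8 4 18 15 11 16 9 17)(1 5 2) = [6, 5, 1, 3, 18, 2, 14, 13, 4, 17, 10, 16, 7, 8, 12, 11, 9, 0, 15]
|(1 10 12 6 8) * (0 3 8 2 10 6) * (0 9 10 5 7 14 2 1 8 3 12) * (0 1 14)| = 10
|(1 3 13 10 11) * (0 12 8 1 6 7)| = 10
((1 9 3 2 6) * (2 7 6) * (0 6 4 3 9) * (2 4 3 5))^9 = ((9)(0 6 1)(2 4 5)(3 7))^9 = (9)(3 7)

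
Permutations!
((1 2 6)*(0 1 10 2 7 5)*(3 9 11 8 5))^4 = ((0 1 7 3 9 11 8 5)(2 6 10))^4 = (0 9)(1 11)(2 6 10)(3 5)(7 8)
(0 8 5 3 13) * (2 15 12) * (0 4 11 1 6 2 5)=(0 8)(1 6 2 15 12 5 3 13 4 11)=[8, 6, 15, 13, 11, 3, 2, 7, 0, 9, 10, 1, 5, 4, 14, 12]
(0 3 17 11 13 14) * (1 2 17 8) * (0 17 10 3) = [0, 2, 10, 8, 4, 5, 6, 7, 1, 9, 3, 13, 12, 14, 17, 15, 16, 11] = (1 2 10 3 8)(11 13 14 17)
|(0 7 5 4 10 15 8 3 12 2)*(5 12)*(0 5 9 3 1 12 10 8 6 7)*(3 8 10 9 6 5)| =8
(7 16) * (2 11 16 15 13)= [0, 1, 11, 3, 4, 5, 6, 15, 8, 9, 10, 16, 12, 2, 14, 13, 7]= (2 11 16 7 15 13)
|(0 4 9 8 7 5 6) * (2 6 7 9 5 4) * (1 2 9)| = 6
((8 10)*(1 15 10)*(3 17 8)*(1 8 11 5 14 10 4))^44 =(1 4 15)(3 11 14)(5 10 17)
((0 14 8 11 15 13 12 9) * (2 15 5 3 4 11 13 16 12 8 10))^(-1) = ((0 14 10 2 15 16 12 9)(3 4 11 5)(8 13))^(-1) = (0 9 12 16 15 2 10 14)(3 5 11 4)(8 13)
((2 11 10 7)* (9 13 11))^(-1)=((2 9 13 11 10 7))^(-1)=(2 7 10 11 13 9)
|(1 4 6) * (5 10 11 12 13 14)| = |(1 4 6)(5 10 11 12 13 14)| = 6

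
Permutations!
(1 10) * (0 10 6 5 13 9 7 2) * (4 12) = (0 10 1 6 5 13 9 7 2)(4 12) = [10, 6, 0, 3, 12, 13, 5, 2, 8, 7, 1, 11, 4, 9]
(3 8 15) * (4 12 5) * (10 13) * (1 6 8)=(1 6 8 15 3)(4 12 5)(10 13)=[0, 6, 2, 1, 12, 4, 8, 7, 15, 9, 13, 11, 5, 10, 14, 3]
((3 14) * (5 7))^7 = (3 14)(5 7)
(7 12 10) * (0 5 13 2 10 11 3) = [5, 1, 10, 0, 4, 13, 6, 12, 8, 9, 7, 3, 11, 2] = (0 5 13 2 10 7 12 11 3)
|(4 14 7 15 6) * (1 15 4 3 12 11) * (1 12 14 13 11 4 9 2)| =8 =|(1 15 6 3 14 7 9 2)(4 13 11 12)|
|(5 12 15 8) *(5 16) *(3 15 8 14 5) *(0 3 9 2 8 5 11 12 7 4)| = |(0 3 15 14 11 12 5 7 4)(2 8 16 9)| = 36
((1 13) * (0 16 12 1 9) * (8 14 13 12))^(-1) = ((0 16 8 14 13 9)(1 12))^(-1) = (0 9 13 14 8 16)(1 12)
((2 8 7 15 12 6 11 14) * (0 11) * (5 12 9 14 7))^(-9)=((0 11 7 15 9 14 2 8 5 12 6))^(-9)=(0 7 9 2 5 6 11 15 14 8 12)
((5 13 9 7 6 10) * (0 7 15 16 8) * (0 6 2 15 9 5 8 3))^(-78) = (16)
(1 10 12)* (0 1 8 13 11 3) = (0 1 10 12 8 13 11 3) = [1, 10, 2, 0, 4, 5, 6, 7, 13, 9, 12, 3, 8, 11]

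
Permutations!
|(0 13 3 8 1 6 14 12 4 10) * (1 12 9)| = 28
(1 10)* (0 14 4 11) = [14, 10, 2, 3, 11, 5, 6, 7, 8, 9, 1, 0, 12, 13, 4] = (0 14 4 11)(1 10)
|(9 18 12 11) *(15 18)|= |(9 15 18 12 11)|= 5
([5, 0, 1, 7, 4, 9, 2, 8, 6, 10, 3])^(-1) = [1, 2, 6, 10, 4, 0, 8, 3, 7, 5, 9]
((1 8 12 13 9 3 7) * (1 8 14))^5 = (1 14)(3 9 13 12 8 7)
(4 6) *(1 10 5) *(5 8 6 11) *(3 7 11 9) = (1 10 8 6 4 9 3 7 11 5) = [0, 10, 2, 7, 9, 1, 4, 11, 6, 3, 8, 5]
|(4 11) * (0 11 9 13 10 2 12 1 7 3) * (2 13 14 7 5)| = 28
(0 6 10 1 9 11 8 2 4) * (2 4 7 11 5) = (0 6 10 1 9 5 2 7 11 8 4) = [6, 9, 7, 3, 0, 2, 10, 11, 4, 5, 1, 8]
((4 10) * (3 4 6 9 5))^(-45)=(3 6)(4 9)(5 10)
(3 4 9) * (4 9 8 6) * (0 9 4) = (0 9 3 4 8 6) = [9, 1, 2, 4, 8, 5, 0, 7, 6, 3]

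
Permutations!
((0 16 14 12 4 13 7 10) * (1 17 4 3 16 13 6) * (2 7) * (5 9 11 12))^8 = ((0 13 2 7 10)(1 17 4 6)(3 16 14 5 9 11 12))^8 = (17)(0 7 13 10 2)(3 16 14 5 9 11 12)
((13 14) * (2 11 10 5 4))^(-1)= ((2 11 10 5 4)(13 14))^(-1)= (2 4 5 10 11)(13 14)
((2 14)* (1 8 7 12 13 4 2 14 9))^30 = ((14)(1 8 7 12 13 4 2 9))^30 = (14)(1 2 13 7)(4 12 8 9)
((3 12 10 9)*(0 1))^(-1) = ((0 1)(3 12 10 9))^(-1) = (0 1)(3 9 10 12)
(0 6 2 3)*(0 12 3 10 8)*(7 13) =[6, 1, 10, 12, 4, 5, 2, 13, 0, 9, 8, 11, 3, 7] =(0 6 2 10 8)(3 12)(7 13)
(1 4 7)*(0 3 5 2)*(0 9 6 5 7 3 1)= (0 1 4 3 7)(2 9 6 5)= [1, 4, 9, 7, 3, 2, 5, 0, 8, 6]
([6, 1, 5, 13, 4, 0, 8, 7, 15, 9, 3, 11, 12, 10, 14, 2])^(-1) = (0 5 2 15 8 6)(3 10 13)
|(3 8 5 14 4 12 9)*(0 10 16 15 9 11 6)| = |(0 10 16 15 9 3 8 5 14 4 12 11 6)| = 13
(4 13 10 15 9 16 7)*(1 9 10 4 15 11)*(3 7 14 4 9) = (1 3 7 15 10 11)(4 13 9 16 14) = [0, 3, 2, 7, 13, 5, 6, 15, 8, 16, 11, 1, 12, 9, 4, 10, 14]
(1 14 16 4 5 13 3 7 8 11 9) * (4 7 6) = (1 14 16 7 8 11 9)(3 6 4 5 13) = [0, 14, 2, 6, 5, 13, 4, 8, 11, 1, 10, 9, 12, 3, 16, 15, 7]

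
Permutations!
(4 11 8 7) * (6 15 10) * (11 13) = (4 13 11 8 7)(6 15 10) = [0, 1, 2, 3, 13, 5, 15, 4, 7, 9, 6, 8, 12, 11, 14, 10]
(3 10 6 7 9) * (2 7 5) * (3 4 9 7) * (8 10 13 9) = [0, 1, 3, 13, 8, 2, 5, 7, 10, 4, 6, 11, 12, 9] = (2 3 13 9 4 8 10 6 5)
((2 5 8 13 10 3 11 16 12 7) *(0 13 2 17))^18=((0 13 10 3 11 16 12 7 17)(2 5 8))^18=(17)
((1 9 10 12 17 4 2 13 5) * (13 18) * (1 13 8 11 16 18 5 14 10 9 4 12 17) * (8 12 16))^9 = (1 18 17 14 5 4 12 16 10 13 2)(8 11)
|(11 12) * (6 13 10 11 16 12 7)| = 10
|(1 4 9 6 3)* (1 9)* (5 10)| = 6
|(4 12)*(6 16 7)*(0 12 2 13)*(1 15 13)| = 21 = |(0 12 4 2 1 15 13)(6 16 7)|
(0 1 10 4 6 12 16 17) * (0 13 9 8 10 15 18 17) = (0 1 15 18 17 13 9 8 10 4 6 12 16) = [1, 15, 2, 3, 6, 5, 12, 7, 10, 8, 4, 11, 16, 9, 14, 18, 0, 13, 17]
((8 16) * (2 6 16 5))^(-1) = ((2 6 16 8 5))^(-1) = (2 5 8 16 6)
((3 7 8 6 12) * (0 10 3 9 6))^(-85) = (6 9 12)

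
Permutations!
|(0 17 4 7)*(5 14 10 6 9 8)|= |(0 17 4 7)(5 14 10 6 9 8)|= 12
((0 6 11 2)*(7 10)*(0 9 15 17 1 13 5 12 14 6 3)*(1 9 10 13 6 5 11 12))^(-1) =((0 3)(1 6 12 14 5)(2 10 7 13 11)(9 15 17))^(-1) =(0 3)(1 5 14 12 6)(2 11 13 7 10)(9 17 15)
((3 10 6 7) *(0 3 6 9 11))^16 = (0 3 10 9 11)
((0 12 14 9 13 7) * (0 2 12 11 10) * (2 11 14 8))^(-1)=((0 14 9 13 7 11 10)(2 12 8))^(-1)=(0 10 11 7 13 9 14)(2 8 12)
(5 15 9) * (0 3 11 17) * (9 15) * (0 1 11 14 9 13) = (0 3 14 9 5 13)(1 11 17) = [3, 11, 2, 14, 4, 13, 6, 7, 8, 5, 10, 17, 12, 0, 9, 15, 16, 1]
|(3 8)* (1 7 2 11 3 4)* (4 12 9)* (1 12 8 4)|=|(1 7 2 11 3 4 12 9)|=8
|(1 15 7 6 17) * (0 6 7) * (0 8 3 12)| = |(0 6 17 1 15 8 3 12)| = 8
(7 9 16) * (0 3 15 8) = (0 3 15 8)(7 9 16) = [3, 1, 2, 15, 4, 5, 6, 9, 0, 16, 10, 11, 12, 13, 14, 8, 7]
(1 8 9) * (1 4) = (1 8 9 4) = [0, 8, 2, 3, 1, 5, 6, 7, 9, 4]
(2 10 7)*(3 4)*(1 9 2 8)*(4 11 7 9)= (1 4 3 11 7 8)(2 10 9)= [0, 4, 10, 11, 3, 5, 6, 8, 1, 2, 9, 7]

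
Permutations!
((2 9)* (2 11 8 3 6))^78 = ((2 9 11 8 3 6))^78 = (11)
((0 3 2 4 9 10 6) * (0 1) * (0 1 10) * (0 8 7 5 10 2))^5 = ((0 3)(2 4 9 8 7 5 10 6))^5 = (0 3)(2 5 9 6 7 4 10 8)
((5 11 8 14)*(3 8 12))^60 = (14)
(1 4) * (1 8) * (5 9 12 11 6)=(1 4 8)(5 9 12 11 6)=[0, 4, 2, 3, 8, 9, 5, 7, 1, 12, 10, 6, 11]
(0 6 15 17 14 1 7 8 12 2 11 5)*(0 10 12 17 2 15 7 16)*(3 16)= (0 6 7 8 17 14 1 3 16)(2 11 5 10 12 15)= [6, 3, 11, 16, 4, 10, 7, 8, 17, 9, 12, 5, 15, 13, 1, 2, 0, 14]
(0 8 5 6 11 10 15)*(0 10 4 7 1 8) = [0, 8, 2, 3, 7, 6, 11, 1, 5, 9, 15, 4, 12, 13, 14, 10] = (1 8 5 6 11 4 7)(10 15)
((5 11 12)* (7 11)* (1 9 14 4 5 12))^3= (1 4 11 14 7 9 5)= ((1 9 14 4 5 7 11))^3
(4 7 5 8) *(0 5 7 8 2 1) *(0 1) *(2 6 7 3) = (0 5 6 7 3 2)(4 8) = [5, 1, 0, 2, 8, 6, 7, 3, 4]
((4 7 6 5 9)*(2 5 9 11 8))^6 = ((2 5 11 8)(4 7 6 9))^6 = (2 11)(4 6)(5 8)(7 9)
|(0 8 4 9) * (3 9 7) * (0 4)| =4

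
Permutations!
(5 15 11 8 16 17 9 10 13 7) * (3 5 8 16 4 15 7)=[0, 1, 2, 5, 15, 7, 6, 8, 4, 10, 13, 16, 12, 3, 14, 11, 17, 9]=(3 5 7 8 4 15 11 16 17 9 10 13)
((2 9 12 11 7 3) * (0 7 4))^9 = ((0 7 3 2 9 12 11 4))^9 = (0 7 3 2 9 12 11 4)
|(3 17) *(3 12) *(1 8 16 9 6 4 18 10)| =|(1 8 16 9 6 4 18 10)(3 17 12)| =24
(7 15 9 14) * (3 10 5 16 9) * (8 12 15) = (3 10 5 16 9 14 7 8 12 15) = [0, 1, 2, 10, 4, 16, 6, 8, 12, 14, 5, 11, 15, 13, 7, 3, 9]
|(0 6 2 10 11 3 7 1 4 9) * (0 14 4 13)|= |(0 6 2 10 11 3 7 1 13)(4 9 14)|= 9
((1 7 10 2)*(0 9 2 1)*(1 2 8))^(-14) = (10)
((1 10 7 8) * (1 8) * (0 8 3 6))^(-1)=(0 6 3 8)(1 7 10)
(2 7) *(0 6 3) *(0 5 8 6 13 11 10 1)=(0 13 11 10 1)(2 7)(3 5 8 6)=[13, 0, 7, 5, 4, 8, 3, 2, 6, 9, 1, 10, 12, 11]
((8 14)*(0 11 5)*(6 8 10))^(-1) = (0 5 11)(6 10 14 8)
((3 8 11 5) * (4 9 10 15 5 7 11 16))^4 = (3 9)(4 5)(8 10)(15 16) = ((3 8 16 4 9 10 15 5)(7 11))^4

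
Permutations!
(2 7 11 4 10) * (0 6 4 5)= (0 6 4 10 2 7 11 5)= [6, 1, 7, 3, 10, 0, 4, 11, 8, 9, 2, 5]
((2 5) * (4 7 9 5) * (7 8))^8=(2 8 9)(4 7 5)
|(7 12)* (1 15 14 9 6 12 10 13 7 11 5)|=24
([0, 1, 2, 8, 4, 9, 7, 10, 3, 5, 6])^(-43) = (3 8)(5 9)(6 10 7)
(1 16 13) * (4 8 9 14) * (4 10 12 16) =(1 4 8 9 14 10 12 16 13) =[0, 4, 2, 3, 8, 5, 6, 7, 9, 14, 12, 11, 16, 1, 10, 15, 13]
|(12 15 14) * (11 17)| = 6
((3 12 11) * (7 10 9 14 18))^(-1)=(3 11 12)(7 18 14 9 10)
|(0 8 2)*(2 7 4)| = 5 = |(0 8 7 4 2)|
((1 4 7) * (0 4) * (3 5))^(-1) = (0 1 7 4)(3 5)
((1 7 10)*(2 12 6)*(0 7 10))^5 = ((0 7)(1 10)(2 12 6))^5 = (0 7)(1 10)(2 6 12)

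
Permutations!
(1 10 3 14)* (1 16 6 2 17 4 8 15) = (1 10 3 14 16 6 2 17 4 8 15) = [0, 10, 17, 14, 8, 5, 2, 7, 15, 9, 3, 11, 12, 13, 16, 1, 6, 4]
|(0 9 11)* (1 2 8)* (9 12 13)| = 15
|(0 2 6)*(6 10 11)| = 5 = |(0 2 10 11 6)|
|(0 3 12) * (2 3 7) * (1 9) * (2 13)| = 6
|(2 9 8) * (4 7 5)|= 3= |(2 9 8)(4 7 5)|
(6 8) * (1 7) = (1 7)(6 8) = [0, 7, 2, 3, 4, 5, 8, 1, 6]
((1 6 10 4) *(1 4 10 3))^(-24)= ((10)(1 6 3))^(-24)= (10)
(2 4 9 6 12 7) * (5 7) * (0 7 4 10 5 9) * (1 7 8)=(0 8 1 7 2 10 5 4)(6 12 9)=[8, 7, 10, 3, 0, 4, 12, 2, 1, 6, 5, 11, 9]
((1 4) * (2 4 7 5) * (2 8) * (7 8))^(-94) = (1 2)(4 8)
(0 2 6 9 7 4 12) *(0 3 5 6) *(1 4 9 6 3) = (0 2)(1 4 12)(3 5)(7 9) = [2, 4, 0, 5, 12, 3, 6, 9, 8, 7, 10, 11, 1]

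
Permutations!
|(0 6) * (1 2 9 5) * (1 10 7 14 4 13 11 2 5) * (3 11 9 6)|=40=|(0 3 11 2 6)(1 5 10 7 14 4 13 9)|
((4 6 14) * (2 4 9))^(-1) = ((2 4 6 14 9))^(-1) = (2 9 14 6 4)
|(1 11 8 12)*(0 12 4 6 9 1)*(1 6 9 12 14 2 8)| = |(0 14 2 8 4 9 6 12)(1 11)| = 8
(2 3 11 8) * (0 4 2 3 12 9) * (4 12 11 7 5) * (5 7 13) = (0 12 9)(2 11 8 3 13 5 4) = [12, 1, 11, 13, 2, 4, 6, 7, 3, 0, 10, 8, 9, 5]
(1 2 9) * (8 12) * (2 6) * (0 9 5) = (0 9 1 6 2 5)(8 12) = [9, 6, 5, 3, 4, 0, 2, 7, 12, 1, 10, 11, 8]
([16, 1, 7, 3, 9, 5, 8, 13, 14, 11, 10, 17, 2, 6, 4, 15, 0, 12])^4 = (2 8 11 7 14 17 13 4 12 6 9)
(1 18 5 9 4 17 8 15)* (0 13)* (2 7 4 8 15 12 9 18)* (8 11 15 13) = (0 8 12 9 11 15 1 2 7 4 17 13)(5 18) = [8, 2, 7, 3, 17, 18, 6, 4, 12, 11, 10, 15, 9, 0, 14, 1, 16, 13, 5]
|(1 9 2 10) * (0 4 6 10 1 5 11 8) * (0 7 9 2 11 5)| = 4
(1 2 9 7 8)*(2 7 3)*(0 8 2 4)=(0 8 1 7 2 9 3 4)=[8, 7, 9, 4, 0, 5, 6, 2, 1, 3]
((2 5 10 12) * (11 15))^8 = (15)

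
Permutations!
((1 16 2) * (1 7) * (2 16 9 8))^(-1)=(16)(1 7 2 8 9)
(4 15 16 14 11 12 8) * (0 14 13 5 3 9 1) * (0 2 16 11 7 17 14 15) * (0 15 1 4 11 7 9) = [1, 2, 16, 0, 15, 3, 6, 17, 11, 4, 10, 12, 8, 5, 9, 7, 13, 14] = (0 1 2 16 13 5 3)(4 15 7 17 14 9)(8 11 12)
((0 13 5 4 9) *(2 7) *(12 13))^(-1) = (0 9 4 5 13 12)(2 7)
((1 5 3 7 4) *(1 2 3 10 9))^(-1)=(1 9 10 5)(2 4 7 3)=((1 5 10 9)(2 3 7 4))^(-1)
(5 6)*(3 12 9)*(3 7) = (3 12 9 7)(5 6) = [0, 1, 2, 12, 4, 6, 5, 3, 8, 7, 10, 11, 9]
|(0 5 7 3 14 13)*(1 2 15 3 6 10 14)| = 28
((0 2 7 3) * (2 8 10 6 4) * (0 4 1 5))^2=(0 10 1)(2 3)(4 7)(5 8 6)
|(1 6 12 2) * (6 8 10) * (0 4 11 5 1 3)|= |(0 4 11 5 1 8 10 6 12 2 3)|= 11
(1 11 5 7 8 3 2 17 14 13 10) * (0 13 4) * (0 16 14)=(0 13 10 1 11 5 7 8 3 2 17)(4 16 14)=[13, 11, 17, 2, 16, 7, 6, 8, 3, 9, 1, 5, 12, 10, 4, 15, 14, 0]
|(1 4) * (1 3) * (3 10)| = 4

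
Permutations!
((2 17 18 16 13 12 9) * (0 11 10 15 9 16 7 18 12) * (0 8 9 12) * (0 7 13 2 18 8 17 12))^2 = ((0 11 10 15)(2 12 16)(7 8 9 18 13 17))^2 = (0 10)(2 16 12)(7 9 13)(8 18 17)(11 15)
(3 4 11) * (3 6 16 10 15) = (3 4 11 6 16 10 15) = [0, 1, 2, 4, 11, 5, 16, 7, 8, 9, 15, 6, 12, 13, 14, 3, 10]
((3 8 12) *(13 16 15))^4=(3 8 12)(13 16 15)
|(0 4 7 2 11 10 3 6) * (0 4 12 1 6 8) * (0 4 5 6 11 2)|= 18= |(0 12 1 11 10 3 8 4 7)(5 6)|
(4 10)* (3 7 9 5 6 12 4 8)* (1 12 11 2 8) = (1 12 4 10)(2 8 3 7 9 5 6 11) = [0, 12, 8, 7, 10, 6, 11, 9, 3, 5, 1, 2, 4]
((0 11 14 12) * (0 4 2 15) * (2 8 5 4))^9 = ((0 11 14 12 2 15)(4 8 5))^9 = (0 12)(2 11)(14 15)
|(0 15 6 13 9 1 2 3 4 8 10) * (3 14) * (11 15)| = 13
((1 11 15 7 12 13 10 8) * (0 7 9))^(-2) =(0 15 1 10 12)(7 9 11 8 13)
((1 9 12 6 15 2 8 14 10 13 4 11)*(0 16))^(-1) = (0 16)(1 11 4 13 10 14 8 2 15 6 12 9) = ((0 16)(1 9 12 6 15 2 8 14 10 13 4 11))^(-1)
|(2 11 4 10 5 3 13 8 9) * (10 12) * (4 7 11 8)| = 6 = |(2 8 9)(3 13 4 12 10 5)(7 11)|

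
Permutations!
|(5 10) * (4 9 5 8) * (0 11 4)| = 7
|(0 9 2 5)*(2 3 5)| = |(0 9 3 5)| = 4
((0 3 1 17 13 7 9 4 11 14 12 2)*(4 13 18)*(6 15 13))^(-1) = ((0 3 1 17 18 4 11 14 12 2)(6 15 13 7 9))^(-1) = (0 2 12 14 11 4 18 17 1 3)(6 9 7 13 15)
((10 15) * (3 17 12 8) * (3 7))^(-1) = (3 7 8 12 17)(10 15)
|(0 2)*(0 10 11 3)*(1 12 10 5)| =8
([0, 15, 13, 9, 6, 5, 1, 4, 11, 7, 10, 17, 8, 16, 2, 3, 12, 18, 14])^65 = [0, 3, 16, 7, 1, 5, 15, 6, 17, 4, 10, 18, 11, 12, 13, 9, 8, 14, 2]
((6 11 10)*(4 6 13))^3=((4 6 11 10 13))^3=(4 10 6 13 11)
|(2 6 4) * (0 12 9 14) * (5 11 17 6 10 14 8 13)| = 13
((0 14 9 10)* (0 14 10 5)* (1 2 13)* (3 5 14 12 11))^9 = ((0 10 12 11 3 5)(1 2 13)(9 14))^9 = (0 11)(3 10)(5 12)(9 14)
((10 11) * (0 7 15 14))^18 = (0 15)(7 14)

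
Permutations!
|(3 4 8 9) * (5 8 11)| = 6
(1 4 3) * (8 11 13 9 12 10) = [0, 4, 2, 1, 3, 5, 6, 7, 11, 12, 8, 13, 10, 9] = (1 4 3)(8 11 13 9 12 10)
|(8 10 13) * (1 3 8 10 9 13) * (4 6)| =6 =|(1 3 8 9 13 10)(4 6)|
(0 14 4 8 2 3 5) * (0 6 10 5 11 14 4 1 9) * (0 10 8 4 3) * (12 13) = [3, 9, 0, 11, 4, 6, 8, 7, 2, 10, 5, 14, 13, 12, 1] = (0 3 11 14 1 9 10 5 6 8 2)(12 13)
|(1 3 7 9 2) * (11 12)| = |(1 3 7 9 2)(11 12)| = 10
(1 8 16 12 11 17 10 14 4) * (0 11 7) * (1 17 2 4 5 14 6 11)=[1, 8, 4, 3, 17, 14, 11, 0, 16, 9, 6, 2, 7, 13, 5, 15, 12, 10]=(0 1 8 16 12 7)(2 4 17 10 6 11)(5 14)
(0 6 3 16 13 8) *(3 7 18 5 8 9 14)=(0 6 7 18 5 8)(3 16 13 9 14)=[6, 1, 2, 16, 4, 8, 7, 18, 0, 14, 10, 11, 12, 9, 3, 15, 13, 17, 5]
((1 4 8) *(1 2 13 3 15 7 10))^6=((1 4 8 2 13 3 15 7 10))^6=(1 15 2)(3 8 10)(4 7 13)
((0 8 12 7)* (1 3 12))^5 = (0 7 12 3 1 8)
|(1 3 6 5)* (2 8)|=4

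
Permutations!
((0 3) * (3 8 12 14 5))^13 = (0 8 12 14 5 3)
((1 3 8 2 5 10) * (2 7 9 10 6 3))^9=(10)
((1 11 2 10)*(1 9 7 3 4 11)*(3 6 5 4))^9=(2 10 9 7 6 5 4 11)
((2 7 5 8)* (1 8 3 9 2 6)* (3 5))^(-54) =(2 3)(7 9)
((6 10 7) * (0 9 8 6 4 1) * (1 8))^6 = ((0 9 1)(4 8 6 10 7))^6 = (4 8 6 10 7)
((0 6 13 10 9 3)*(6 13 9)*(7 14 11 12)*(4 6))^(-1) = (0 3 9 6 4 10 13)(7 12 11 14) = ((0 13 10 4 6 9 3)(7 14 11 12))^(-1)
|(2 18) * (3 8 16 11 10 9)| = 6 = |(2 18)(3 8 16 11 10 9)|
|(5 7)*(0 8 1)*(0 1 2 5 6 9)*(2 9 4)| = |(0 8 9)(2 5 7 6 4)| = 15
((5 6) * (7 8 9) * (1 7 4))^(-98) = (1 8 4 7 9)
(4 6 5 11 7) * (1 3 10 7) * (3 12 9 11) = (1 12 9 11)(3 10 7 4 6 5) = [0, 12, 2, 10, 6, 3, 5, 4, 8, 11, 7, 1, 9]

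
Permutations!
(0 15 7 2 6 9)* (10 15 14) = (0 14 10 15 7 2 6 9) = [14, 1, 6, 3, 4, 5, 9, 2, 8, 0, 15, 11, 12, 13, 10, 7]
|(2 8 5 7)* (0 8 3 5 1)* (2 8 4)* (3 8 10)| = |(0 4 2 8 1)(3 5 7 10)| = 20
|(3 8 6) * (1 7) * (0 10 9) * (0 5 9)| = |(0 10)(1 7)(3 8 6)(5 9)| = 6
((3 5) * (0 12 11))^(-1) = ((0 12 11)(3 5))^(-1) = (0 11 12)(3 5)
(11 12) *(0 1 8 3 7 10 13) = (0 1 8 3 7 10 13)(11 12) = [1, 8, 2, 7, 4, 5, 6, 10, 3, 9, 13, 12, 11, 0]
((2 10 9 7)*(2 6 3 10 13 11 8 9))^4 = (2 9 10 8 3 11 6 13 7)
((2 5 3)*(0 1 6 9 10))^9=(0 10 9 6 1)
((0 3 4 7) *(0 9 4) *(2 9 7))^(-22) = ((0 3)(2 9 4))^(-22) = (2 4 9)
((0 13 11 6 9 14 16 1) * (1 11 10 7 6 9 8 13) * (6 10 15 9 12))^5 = (0 1)(6 14 8 16 13 11 15 12 9)(7 10)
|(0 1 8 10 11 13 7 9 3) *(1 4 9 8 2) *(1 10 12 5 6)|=20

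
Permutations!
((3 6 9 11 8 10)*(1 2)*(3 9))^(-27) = ((1 2)(3 6)(8 10 9 11))^(-27) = (1 2)(3 6)(8 10 9 11)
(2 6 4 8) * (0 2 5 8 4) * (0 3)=(0 2 6 3)(5 8)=[2, 1, 6, 0, 4, 8, 3, 7, 5]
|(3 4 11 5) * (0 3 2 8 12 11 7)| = |(0 3 4 7)(2 8 12 11 5)| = 20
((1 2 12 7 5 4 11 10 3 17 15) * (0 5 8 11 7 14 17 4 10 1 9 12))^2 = (0 10 4 8 1)(2 5 3 7 11)(9 14 15 12 17)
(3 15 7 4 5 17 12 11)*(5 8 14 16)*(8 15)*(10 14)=(3 8 10 14 16 5 17 12 11)(4 15 7)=[0, 1, 2, 8, 15, 17, 6, 4, 10, 9, 14, 3, 11, 13, 16, 7, 5, 12]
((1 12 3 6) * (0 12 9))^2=((0 12 3 6 1 9))^2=(0 3 1)(6 9 12)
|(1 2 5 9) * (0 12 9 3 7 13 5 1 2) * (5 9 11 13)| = |(0 12 11 13 9 2 1)(3 7 5)| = 21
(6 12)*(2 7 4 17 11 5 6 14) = [0, 1, 7, 3, 17, 6, 12, 4, 8, 9, 10, 5, 14, 13, 2, 15, 16, 11] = (2 7 4 17 11 5 6 12 14)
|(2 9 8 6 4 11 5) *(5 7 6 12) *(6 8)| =|(2 9 6 4 11 7 8 12 5)| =9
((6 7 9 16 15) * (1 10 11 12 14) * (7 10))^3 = ((1 7 9 16 15 6 10 11 12 14))^3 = (1 16 10 14 9 6 12 7 15 11)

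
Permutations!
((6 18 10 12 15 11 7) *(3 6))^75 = (3 10 11 6 12 7 18 15)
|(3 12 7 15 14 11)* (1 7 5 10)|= |(1 7 15 14 11 3 12 5 10)|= 9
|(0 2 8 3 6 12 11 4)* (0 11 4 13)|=9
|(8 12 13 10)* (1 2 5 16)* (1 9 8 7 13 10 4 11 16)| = 9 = |(1 2 5)(4 11 16 9 8 12 10 7 13)|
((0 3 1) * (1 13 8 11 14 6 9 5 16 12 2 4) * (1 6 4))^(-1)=(0 1 2 12 16 5 9 6 4 14 11 8 13 3)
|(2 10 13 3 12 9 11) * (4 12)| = |(2 10 13 3 4 12 9 11)| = 8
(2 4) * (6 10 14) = (2 4)(6 10 14) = [0, 1, 4, 3, 2, 5, 10, 7, 8, 9, 14, 11, 12, 13, 6]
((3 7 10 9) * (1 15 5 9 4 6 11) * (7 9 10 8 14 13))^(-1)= ((1 15 5 10 4 6 11)(3 9)(7 8 14 13))^(-1)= (1 11 6 4 10 5 15)(3 9)(7 13 14 8)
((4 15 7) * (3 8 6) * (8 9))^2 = ((3 9 8 6)(4 15 7))^2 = (3 8)(4 7 15)(6 9)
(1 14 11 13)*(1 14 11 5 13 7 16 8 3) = (1 11 7 16 8 3)(5 13 14) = [0, 11, 2, 1, 4, 13, 6, 16, 3, 9, 10, 7, 12, 14, 5, 15, 8]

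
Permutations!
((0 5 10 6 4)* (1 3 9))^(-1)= (0 4 6 10 5)(1 9 3)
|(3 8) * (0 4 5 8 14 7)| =7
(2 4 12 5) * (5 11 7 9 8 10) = [0, 1, 4, 3, 12, 2, 6, 9, 10, 8, 5, 7, 11] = (2 4 12 11 7 9 8 10 5)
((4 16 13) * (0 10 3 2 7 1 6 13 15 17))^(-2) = (0 15 4 6 7 3)(1 2 10 17 16 13)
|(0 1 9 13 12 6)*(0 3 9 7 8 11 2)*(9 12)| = 6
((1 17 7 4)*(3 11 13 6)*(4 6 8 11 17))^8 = ((1 4)(3 17 7 6)(8 11 13))^8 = (17)(8 13 11)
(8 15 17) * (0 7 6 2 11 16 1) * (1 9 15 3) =[7, 0, 11, 1, 4, 5, 2, 6, 3, 15, 10, 16, 12, 13, 14, 17, 9, 8] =(0 7 6 2 11 16 9 15 17 8 3 1)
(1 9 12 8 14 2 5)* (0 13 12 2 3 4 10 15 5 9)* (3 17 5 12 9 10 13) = [3, 0, 10, 4, 13, 1, 6, 7, 14, 2, 15, 11, 8, 9, 17, 12, 16, 5] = (0 3 4 13 9 2 10 15 12 8 14 17 5 1)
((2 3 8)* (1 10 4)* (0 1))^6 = (0 10)(1 4)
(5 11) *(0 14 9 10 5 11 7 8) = (0 14 9 10 5 7 8) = [14, 1, 2, 3, 4, 7, 6, 8, 0, 10, 5, 11, 12, 13, 9]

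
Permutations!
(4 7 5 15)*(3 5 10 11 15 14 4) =(3 5 14 4 7 10 11 15) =[0, 1, 2, 5, 7, 14, 6, 10, 8, 9, 11, 15, 12, 13, 4, 3]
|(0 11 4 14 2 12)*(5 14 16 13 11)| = 20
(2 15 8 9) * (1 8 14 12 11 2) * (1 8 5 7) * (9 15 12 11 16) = [0, 5, 12, 3, 4, 7, 6, 1, 15, 8, 10, 2, 16, 13, 11, 14, 9] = (1 5 7)(2 12 16 9 8 15 14 11)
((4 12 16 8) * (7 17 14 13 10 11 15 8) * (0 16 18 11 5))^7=(0 5 10 13 14 17 7 16)(4 12 18 11 15 8)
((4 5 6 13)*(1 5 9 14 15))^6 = (1 14 4 6)(5 15 9 13)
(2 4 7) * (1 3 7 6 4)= (1 3 7 2)(4 6)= [0, 3, 1, 7, 6, 5, 4, 2]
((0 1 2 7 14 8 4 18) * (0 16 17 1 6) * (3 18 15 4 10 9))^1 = (0 6)(1 2 7 14 8 10 9 3 18 16 17)(4 15)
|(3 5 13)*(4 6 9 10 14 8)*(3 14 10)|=|(3 5 13 14 8 4 6 9)|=8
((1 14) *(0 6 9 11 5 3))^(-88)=(14)(0 9 5)(3 6 11)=((0 6 9 11 5 3)(1 14))^(-88)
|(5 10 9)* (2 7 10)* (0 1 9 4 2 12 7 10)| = 6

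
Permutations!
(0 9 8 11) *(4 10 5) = (0 9 8 11)(4 10 5) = [9, 1, 2, 3, 10, 4, 6, 7, 11, 8, 5, 0]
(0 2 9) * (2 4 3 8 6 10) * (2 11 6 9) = (0 4 3 8 9)(6 10 11) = [4, 1, 2, 8, 3, 5, 10, 7, 9, 0, 11, 6]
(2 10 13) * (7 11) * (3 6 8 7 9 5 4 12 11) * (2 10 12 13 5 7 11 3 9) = (2 12 3 6 8 11)(4 13 10 5)(7 9) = [0, 1, 12, 6, 13, 4, 8, 9, 11, 7, 5, 2, 3, 10]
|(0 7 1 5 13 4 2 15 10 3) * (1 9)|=11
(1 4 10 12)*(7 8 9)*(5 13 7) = [0, 4, 2, 3, 10, 13, 6, 8, 9, 5, 12, 11, 1, 7] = (1 4 10 12)(5 13 7 8 9)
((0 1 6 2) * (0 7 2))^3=(2 7)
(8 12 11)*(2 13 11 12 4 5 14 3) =[0, 1, 13, 2, 5, 14, 6, 7, 4, 9, 10, 8, 12, 11, 3] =(2 13 11 8 4 5 14 3)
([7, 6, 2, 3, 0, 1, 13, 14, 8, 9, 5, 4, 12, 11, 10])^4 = (0 5 11 14 6)(1 4 10 13 7)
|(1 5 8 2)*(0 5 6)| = 6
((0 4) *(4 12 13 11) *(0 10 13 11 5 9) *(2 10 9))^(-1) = ((0 12 11 4 9)(2 10 13 5))^(-1) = (0 9 4 11 12)(2 5 13 10)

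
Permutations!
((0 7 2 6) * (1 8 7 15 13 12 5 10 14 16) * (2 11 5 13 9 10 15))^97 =(0 2 6)(1 10 5 8 14 15 7 16 9 11)(12 13)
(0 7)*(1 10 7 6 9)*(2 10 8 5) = (0 6 9 1 8 5 2 10 7) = [6, 8, 10, 3, 4, 2, 9, 0, 5, 1, 7]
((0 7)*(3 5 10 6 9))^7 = (0 7)(3 10 9 5 6)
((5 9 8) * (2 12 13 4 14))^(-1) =(2 14 4 13 12)(5 8 9)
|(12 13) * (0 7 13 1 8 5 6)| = 8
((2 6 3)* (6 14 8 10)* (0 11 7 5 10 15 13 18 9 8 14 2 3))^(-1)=(0 6 10 5 7 11)(8 9 18 13 15)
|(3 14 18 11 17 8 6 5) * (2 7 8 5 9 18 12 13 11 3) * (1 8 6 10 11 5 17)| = 20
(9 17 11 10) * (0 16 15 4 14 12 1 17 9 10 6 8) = (0 16 15 4 14 12 1 17 11 6 8) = [16, 17, 2, 3, 14, 5, 8, 7, 0, 9, 10, 6, 1, 13, 12, 4, 15, 11]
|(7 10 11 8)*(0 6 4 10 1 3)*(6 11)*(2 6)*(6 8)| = |(0 11 6 4 10 2 8 7 1 3)| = 10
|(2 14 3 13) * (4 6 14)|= |(2 4 6 14 3 13)|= 6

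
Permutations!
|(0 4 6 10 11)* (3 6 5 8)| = |(0 4 5 8 3 6 10 11)| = 8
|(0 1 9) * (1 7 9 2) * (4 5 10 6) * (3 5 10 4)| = 30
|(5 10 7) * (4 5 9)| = 5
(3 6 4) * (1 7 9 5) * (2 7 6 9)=(1 6 4 3 9 5)(2 7)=[0, 6, 7, 9, 3, 1, 4, 2, 8, 5]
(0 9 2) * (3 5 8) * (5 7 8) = (0 9 2)(3 7 8) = [9, 1, 0, 7, 4, 5, 6, 8, 3, 2]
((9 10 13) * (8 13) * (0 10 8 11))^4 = (0 10 11)(8 13 9)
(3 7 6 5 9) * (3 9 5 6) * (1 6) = (9)(1 6)(3 7) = [0, 6, 2, 7, 4, 5, 1, 3, 8, 9]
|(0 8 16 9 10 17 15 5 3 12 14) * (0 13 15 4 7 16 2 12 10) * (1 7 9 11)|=52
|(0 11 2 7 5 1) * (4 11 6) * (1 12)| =|(0 6 4 11 2 7 5 12 1)| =9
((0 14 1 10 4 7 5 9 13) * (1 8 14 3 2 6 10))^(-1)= ((0 3 2 6 10 4 7 5 9 13)(8 14))^(-1)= (0 13 9 5 7 4 10 6 2 3)(8 14)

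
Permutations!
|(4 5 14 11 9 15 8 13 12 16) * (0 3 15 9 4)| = 28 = |(0 3 15 8 13 12 16)(4 5 14 11)|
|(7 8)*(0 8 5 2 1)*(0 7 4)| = |(0 8 4)(1 7 5 2)| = 12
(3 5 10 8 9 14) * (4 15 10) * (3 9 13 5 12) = [0, 1, 2, 12, 15, 4, 6, 7, 13, 14, 8, 11, 3, 5, 9, 10] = (3 12)(4 15 10 8 13 5)(9 14)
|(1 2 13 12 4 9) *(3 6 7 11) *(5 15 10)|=|(1 2 13 12 4 9)(3 6 7 11)(5 15 10)|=12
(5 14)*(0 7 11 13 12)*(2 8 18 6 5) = (0 7 11 13 12)(2 8 18 6 5 14) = [7, 1, 8, 3, 4, 14, 5, 11, 18, 9, 10, 13, 0, 12, 2, 15, 16, 17, 6]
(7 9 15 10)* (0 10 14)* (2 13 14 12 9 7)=(0 10 2 13 14)(9 15 12)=[10, 1, 13, 3, 4, 5, 6, 7, 8, 15, 2, 11, 9, 14, 0, 12]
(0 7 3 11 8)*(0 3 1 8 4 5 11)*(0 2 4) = [7, 8, 4, 2, 5, 11, 6, 1, 3, 9, 10, 0] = (0 7 1 8 3 2 4 5 11)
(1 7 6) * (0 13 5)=[13, 7, 2, 3, 4, 0, 1, 6, 8, 9, 10, 11, 12, 5]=(0 13 5)(1 7 6)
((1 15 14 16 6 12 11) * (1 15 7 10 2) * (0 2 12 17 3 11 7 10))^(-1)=((0 2 1 10 12 7)(3 11 15 14 16 6 17))^(-1)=(0 7 12 10 1 2)(3 17 6 16 14 15 11)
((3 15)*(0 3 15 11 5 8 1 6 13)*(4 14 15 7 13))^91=(0 4 11 15 8 13 6 3 14 5 7 1)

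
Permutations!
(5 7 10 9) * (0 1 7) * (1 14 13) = (0 14 13 1 7 10 9 5) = [14, 7, 2, 3, 4, 0, 6, 10, 8, 5, 9, 11, 12, 1, 13]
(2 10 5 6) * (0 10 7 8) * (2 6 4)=(0 10 5 4 2 7 8)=[10, 1, 7, 3, 2, 4, 6, 8, 0, 9, 5]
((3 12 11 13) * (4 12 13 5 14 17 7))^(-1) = (3 13)(4 7 17 14 5 11 12)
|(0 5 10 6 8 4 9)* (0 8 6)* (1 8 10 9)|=12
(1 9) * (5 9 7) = [0, 7, 2, 3, 4, 9, 6, 5, 8, 1] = (1 7 5 9)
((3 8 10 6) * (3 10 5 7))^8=(10)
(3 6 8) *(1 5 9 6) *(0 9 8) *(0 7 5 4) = (0 9 6 7 5 8 3 1 4) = [9, 4, 2, 1, 0, 8, 7, 5, 3, 6]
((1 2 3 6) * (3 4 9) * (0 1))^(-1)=(0 6 3 9 4 2 1)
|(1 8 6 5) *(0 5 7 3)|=|(0 5 1 8 6 7 3)|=7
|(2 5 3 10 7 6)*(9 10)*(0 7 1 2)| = |(0 7 6)(1 2 5 3 9 10)| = 6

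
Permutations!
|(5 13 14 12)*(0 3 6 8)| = 4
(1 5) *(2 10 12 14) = (1 5)(2 10 12 14) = [0, 5, 10, 3, 4, 1, 6, 7, 8, 9, 12, 11, 14, 13, 2]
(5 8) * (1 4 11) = [0, 4, 2, 3, 11, 8, 6, 7, 5, 9, 10, 1] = (1 4 11)(5 8)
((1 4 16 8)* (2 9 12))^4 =(16)(2 9 12)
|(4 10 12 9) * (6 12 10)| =|(4 6 12 9)| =4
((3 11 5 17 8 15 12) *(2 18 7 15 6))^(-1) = (2 6 8 17 5 11 3 12 15 7 18)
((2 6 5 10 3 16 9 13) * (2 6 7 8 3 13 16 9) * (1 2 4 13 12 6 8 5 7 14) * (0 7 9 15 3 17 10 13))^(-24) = (17)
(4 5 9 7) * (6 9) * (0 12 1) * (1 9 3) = (0 12 9 7 4 5 6 3 1) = [12, 0, 2, 1, 5, 6, 3, 4, 8, 7, 10, 11, 9]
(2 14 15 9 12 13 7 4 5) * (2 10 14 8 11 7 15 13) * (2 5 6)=[0, 1, 8, 3, 6, 10, 2, 4, 11, 12, 14, 7, 5, 15, 13, 9]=(2 8 11 7 4 6)(5 10 14 13 15 9 12)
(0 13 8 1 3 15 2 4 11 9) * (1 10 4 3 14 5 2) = (0 13 8 10 4 11 9)(1 14 5 2 3 15) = [13, 14, 3, 15, 11, 2, 6, 7, 10, 0, 4, 9, 12, 8, 5, 1]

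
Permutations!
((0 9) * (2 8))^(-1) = (0 9)(2 8)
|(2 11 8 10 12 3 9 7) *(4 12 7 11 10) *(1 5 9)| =24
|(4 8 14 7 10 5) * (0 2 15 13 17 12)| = |(0 2 15 13 17 12)(4 8 14 7 10 5)| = 6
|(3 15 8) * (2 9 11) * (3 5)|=12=|(2 9 11)(3 15 8 5)|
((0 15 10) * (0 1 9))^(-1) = (0 9 1 10 15)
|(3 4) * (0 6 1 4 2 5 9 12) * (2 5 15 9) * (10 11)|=|(0 6 1 4 3 5 2 15 9 12)(10 11)|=10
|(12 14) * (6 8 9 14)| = |(6 8 9 14 12)| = 5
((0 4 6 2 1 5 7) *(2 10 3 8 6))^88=((0 4 2 1 5 7)(3 8 6 10))^88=(10)(0 5 2)(1 4 7)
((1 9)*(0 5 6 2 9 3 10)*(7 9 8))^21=((0 5 6 2 8 7 9 1 3 10))^21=(0 5 6 2 8 7 9 1 3 10)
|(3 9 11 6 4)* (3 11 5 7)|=12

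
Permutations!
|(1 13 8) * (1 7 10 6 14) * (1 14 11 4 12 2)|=|(14)(1 13 8 7 10 6 11 4 12 2)|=10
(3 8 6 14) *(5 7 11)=(3 8 6 14)(5 7 11)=[0, 1, 2, 8, 4, 7, 14, 11, 6, 9, 10, 5, 12, 13, 3]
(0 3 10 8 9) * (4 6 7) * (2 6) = (0 3 10 8 9)(2 6 7 4) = [3, 1, 6, 10, 2, 5, 7, 4, 9, 0, 8]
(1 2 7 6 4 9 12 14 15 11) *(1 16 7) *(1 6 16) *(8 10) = (1 2 6 4 9 12 14 15 11)(7 16)(8 10) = [0, 2, 6, 3, 9, 5, 4, 16, 10, 12, 8, 1, 14, 13, 15, 11, 7]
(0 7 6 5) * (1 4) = (0 7 6 5)(1 4) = [7, 4, 2, 3, 1, 0, 5, 6]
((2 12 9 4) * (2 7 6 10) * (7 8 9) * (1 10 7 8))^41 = (1 4 9 8 12 2 10)(6 7) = ((1 10 2 12 8 9 4)(6 7))^41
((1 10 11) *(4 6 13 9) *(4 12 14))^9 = ((1 10 11)(4 6 13 9 12 14))^9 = (4 9)(6 12)(13 14)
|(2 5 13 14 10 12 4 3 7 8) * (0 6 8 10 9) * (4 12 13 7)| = 10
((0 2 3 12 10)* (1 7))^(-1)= ((0 2 3 12 10)(1 7))^(-1)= (0 10 12 3 2)(1 7)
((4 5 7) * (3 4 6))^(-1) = ((3 4 5 7 6))^(-1) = (3 6 7 5 4)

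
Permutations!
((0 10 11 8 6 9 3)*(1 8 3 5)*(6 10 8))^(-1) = (0 3 11 10 8)(1 5 9 6)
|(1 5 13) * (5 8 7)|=5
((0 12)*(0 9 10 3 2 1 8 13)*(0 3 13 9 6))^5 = (0 6 12)(1 3 10 8 2 13 9)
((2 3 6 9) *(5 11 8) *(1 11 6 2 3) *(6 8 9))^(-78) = ((1 11 9 3 2)(5 8))^(-78) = (1 9 2 11 3)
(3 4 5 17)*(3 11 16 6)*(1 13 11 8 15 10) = (1 13 11 16 6 3 4 5 17 8 15 10) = [0, 13, 2, 4, 5, 17, 3, 7, 15, 9, 1, 16, 12, 11, 14, 10, 6, 8]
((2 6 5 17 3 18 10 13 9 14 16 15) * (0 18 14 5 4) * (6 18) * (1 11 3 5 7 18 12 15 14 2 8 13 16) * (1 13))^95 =(0 4 6)(1 12 11 15 3 8 2)(5 17)(7 14 18 13 10 9 16)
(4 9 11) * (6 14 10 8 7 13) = (4 9 11)(6 14 10 8 7 13) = [0, 1, 2, 3, 9, 5, 14, 13, 7, 11, 8, 4, 12, 6, 10]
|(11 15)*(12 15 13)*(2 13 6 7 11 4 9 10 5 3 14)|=30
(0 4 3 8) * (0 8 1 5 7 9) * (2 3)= (0 4 2 3 1 5 7 9)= [4, 5, 3, 1, 2, 7, 6, 9, 8, 0]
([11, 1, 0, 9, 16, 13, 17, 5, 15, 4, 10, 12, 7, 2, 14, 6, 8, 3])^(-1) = (0 2 13 5 7 12 11)(3 17 6 15 8 16 4 9)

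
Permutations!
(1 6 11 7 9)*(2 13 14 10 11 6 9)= (1 9)(2 13 14 10 11 7)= [0, 9, 13, 3, 4, 5, 6, 2, 8, 1, 11, 7, 12, 14, 10]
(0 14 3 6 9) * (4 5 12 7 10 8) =(0 14 3 6 9)(4 5 12 7 10 8) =[14, 1, 2, 6, 5, 12, 9, 10, 4, 0, 8, 11, 7, 13, 3]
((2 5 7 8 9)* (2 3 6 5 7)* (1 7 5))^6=((1 7 8 9 3 6)(2 5))^6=(9)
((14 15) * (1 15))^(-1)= ((1 15 14))^(-1)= (1 14 15)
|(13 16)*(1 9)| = |(1 9)(13 16)| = 2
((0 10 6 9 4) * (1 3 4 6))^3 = (0 3 10 4 1)(6 9)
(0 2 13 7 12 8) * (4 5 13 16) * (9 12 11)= [2, 1, 16, 3, 5, 13, 6, 11, 0, 12, 10, 9, 8, 7, 14, 15, 4]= (0 2 16 4 5 13 7 11 9 12 8)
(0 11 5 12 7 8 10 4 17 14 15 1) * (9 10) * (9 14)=[11, 0, 2, 3, 17, 12, 6, 8, 14, 10, 4, 5, 7, 13, 15, 1, 16, 9]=(0 11 5 12 7 8 14 15 1)(4 17 9 10)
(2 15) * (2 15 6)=[0, 1, 6, 3, 4, 5, 2, 7, 8, 9, 10, 11, 12, 13, 14, 15]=(15)(2 6)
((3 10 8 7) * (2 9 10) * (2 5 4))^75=((2 9 10 8 7 3 5 4))^75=(2 8 5 9 7 4 10 3)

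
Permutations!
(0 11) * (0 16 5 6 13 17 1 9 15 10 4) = (0 11 16 5 6 13 17 1 9 15 10 4) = [11, 9, 2, 3, 0, 6, 13, 7, 8, 15, 4, 16, 12, 17, 14, 10, 5, 1]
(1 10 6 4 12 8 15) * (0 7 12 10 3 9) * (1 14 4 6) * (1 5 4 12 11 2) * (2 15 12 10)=[7, 3, 1, 9, 2, 4, 6, 11, 12, 0, 5, 15, 8, 13, 10, 14]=(0 7 11 15 14 10 5 4 2 1 3 9)(8 12)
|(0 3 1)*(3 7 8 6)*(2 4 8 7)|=7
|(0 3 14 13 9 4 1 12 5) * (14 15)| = 10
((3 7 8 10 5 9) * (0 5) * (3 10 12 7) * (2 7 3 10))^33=(0 12 2)(3 7 5)(8 9 10)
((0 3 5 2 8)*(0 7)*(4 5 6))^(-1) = ((0 3 6 4 5 2 8 7))^(-1) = (0 7 8 2 5 4 6 3)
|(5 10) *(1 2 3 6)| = 4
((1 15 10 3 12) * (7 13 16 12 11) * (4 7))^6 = (1 7 10 16 11)(3 12 4 15 13)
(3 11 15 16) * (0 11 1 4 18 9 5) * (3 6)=[11, 4, 2, 1, 18, 0, 3, 7, 8, 5, 10, 15, 12, 13, 14, 16, 6, 17, 9]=(0 11 15 16 6 3 1 4 18 9 5)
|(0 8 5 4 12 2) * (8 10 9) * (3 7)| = 8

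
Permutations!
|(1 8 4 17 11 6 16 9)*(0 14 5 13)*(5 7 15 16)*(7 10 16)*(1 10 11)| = |(0 14 11 6 5 13)(1 8 4 17)(7 15)(9 10 16)| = 12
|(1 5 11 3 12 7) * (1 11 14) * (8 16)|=|(1 5 14)(3 12 7 11)(8 16)|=12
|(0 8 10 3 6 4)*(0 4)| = 5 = |(0 8 10 3 6)|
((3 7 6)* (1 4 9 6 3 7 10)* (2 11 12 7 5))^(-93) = ((1 4 9 6 5 2 11 12 7 3 10))^(-93) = (1 11 4 12 9 7 6 3 5 10 2)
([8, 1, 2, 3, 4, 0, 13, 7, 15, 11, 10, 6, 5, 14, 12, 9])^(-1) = (0 5 12 14 13 6 11 9 15 8)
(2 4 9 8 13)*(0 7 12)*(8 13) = (0 7 12)(2 4 9 13) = [7, 1, 4, 3, 9, 5, 6, 12, 8, 13, 10, 11, 0, 2]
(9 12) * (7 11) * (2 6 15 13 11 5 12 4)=(2 6 15 13 11 7 5 12 9 4)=[0, 1, 6, 3, 2, 12, 15, 5, 8, 4, 10, 7, 9, 11, 14, 13]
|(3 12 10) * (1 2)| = 6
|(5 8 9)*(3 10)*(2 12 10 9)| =|(2 12 10 3 9 5 8)| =7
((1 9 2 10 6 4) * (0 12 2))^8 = ((0 12 2 10 6 4 1 9))^8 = (12)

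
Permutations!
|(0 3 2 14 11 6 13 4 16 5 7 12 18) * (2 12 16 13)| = |(0 3 12 18)(2 14 11 6)(4 13)(5 7 16)| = 12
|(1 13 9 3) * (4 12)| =|(1 13 9 3)(4 12)| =4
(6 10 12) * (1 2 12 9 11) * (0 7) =(0 7)(1 2 12 6 10 9 11) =[7, 2, 12, 3, 4, 5, 10, 0, 8, 11, 9, 1, 6]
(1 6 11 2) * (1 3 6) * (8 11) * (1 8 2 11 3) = (11)(1 8 3 6 2) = [0, 8, 1, 6, 4, 5, 2, 7, 3, 9, 10, 11]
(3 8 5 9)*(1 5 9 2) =(1 5 2)(3 8 9) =[0, 5, 1, 8, 4, 2, 6, 7, 9, 3]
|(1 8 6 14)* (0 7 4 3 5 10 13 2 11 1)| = 13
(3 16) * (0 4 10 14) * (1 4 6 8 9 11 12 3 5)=(0 6 8 9 11 12 3 16 5 1 4 10 14)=[6, 4, 2, 16, 10, 1, 8, 7, 9, 11, 14, 12, 3, 13, 0, 15, 5]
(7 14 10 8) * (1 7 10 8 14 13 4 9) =(1 7 13 4 9)(8 10 14) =[0, 7, 2, 3, 9, 5, 6, 13, 10, 1, 14, 11, 12, 4, 8]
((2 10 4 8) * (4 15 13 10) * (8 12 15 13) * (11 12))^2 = ((2 4 11 12 15 8)(10 13))^2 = (2 11 15)(4 12 8)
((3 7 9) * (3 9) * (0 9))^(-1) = ((0 9)(3 7))^(-1) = (0 9)(3 7)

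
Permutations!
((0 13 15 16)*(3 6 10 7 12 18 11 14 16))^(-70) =((0 13 15 3 6 10 7 12 18 11 14 16))^(-70) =(0 15 6 7 18 14)(3 10 12 11 16 13)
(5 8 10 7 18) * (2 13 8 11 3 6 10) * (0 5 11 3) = (0 5 3 6 10 7 18 11)(2 13 8) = [5, 1, 13, 6, 4, 3, 10, 18, 2, 9, 7, 0, 12, 8, 14, 15, 16, 17, 11]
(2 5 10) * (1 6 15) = (1 6 15)(2 5 10) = [0, 6, 5, 3, 4, 10, 15, 7, 8, 9, 2, 11, 12, 13, 14, 1]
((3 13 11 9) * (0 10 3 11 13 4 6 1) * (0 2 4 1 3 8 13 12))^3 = (0 13 10 12 8)(1 6 2 3 4)(9 11)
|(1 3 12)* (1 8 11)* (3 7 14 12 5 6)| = 6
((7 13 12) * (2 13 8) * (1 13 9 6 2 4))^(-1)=(1 4 8 7 12 13)(2 6 9)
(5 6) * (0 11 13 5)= [11, 1, 2, 3, 4, 6, 0, 7, 8, 9, 10, 13, 12, 5]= (0 11 13 5 6)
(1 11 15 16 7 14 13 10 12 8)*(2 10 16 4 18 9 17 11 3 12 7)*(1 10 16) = (1 3 12 8 10 7 14 13)(2 16)(4 18 9 17 11 15) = [0, 3, 16, 12, 18, 5, 6, 14, 10, 17, 7, 15, 8, 1, 13, 4, 2, 11, 9]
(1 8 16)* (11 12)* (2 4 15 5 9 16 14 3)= (1 8 14 3 2 4 15 5 9 16)(11 12)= [0, 8, 4, 2, 15, 9, 6, 7, 14, 16, 10, 12, 11, 13, 3, 5, 1]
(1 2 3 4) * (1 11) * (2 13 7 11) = [0, 13, 3, 4, 2, 5, 6, 11, 8, 9, 10, 1, 12, 7] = (1 13 7 11)(2 3 4)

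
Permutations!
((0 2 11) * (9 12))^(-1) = ((0 2 11)(9 12))^(-1) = (0 11 2)(9 12)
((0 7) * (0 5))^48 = ((0 7 5))^48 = (7)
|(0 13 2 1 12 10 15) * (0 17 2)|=|(0 13)(1 12 10 15 17 2)|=6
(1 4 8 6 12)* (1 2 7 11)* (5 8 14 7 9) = (1 4 14 7 11)(2 9 5 8 6 12) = [0, 4, 9, 3, 14, 8, 12, 11, 6, 5, 10, 1, 2, 13, 7]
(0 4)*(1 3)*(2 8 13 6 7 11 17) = (0 4)(1 3)(2 8 13 6 7 11 17) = [4, 3, 8, 1, 0, 5, 7, 11, 13, 9, 10, 17, 12, 6, 14, 15, 16, 2]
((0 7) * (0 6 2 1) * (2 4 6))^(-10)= (0 2)(1 7)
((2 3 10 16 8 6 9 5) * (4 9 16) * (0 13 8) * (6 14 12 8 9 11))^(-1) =(0 16 6 11 4 10 3 2 5 9 13)(8 12 14)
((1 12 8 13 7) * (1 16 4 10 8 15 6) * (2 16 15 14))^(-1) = (1 6 15 7 13 8 10 4 16 2 14 12)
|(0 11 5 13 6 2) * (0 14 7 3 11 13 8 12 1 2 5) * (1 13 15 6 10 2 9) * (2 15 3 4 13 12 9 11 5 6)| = |(0 3 5 8 9 1 11)(2 14 7 4 13 10 15)| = 7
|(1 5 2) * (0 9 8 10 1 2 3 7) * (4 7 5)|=14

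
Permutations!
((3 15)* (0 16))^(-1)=(0 16)(3 15)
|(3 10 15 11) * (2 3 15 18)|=4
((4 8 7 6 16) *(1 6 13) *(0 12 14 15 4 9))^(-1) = ((0 12 14 15 4 8 7 13 1 6 16 9))^(-1) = (0 9 16 6 1 13 7 8 4 15 14 12)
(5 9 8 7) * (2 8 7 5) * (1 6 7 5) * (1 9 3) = (1 6 7 2 8 9 5 3) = [0, 6, 8, 1, 4, 3, 7, 2, 9, 5]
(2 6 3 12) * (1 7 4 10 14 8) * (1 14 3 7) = (2 6 7 4 10 3 12)(8 14) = [0, 1, 6, 12, 10, 5, 7, 4, 14, 9, 3, 11, 2, 13, 8]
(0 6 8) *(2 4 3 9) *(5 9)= (0 6 8)(2 4 3 5 9)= [6, 1, 4, 5, 3, 9, 8, 7, 0, 2]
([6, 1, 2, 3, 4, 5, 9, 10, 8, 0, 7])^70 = (10)(0 6 9)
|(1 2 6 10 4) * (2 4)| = |(1 4)(2 6 10)| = 6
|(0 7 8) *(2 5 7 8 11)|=4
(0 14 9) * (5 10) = (0 14 9)(5 10) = [14, 1, 2, 3, 4, 10, 6, 7, 8, 0, 5, 11, 12, 13, 9]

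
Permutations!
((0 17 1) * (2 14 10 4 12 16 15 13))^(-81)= (17)(2 13 15 16 12 4 10 14)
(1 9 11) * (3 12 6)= (1 9 11)(3 12 6)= [0, 9, 2, 12, 4, 5, 3, 7, 8, 11, 10, 1, 6]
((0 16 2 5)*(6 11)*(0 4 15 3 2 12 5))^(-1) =(0 2 3 15 4 5 12 16)(6 11)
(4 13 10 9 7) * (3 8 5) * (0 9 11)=(0 9 7 4 13 10 11)(3 8 5)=[9, 1, 2, 8, 13, 3, 6, 4, 5, 7, 11, 0, 12, 10]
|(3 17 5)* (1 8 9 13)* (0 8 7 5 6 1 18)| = 30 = |(0 8 9 13 18)(1 7 5 3 17 6)|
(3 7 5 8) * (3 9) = [0, 1, 2, 7, 4, 8, 6, 5, 9, 3] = (3 7 5 8 9)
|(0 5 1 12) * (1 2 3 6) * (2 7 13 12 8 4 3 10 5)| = 35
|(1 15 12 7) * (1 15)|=3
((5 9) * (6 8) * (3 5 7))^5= (3 5 9 7)(6 8)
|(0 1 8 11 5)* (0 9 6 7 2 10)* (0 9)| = |(0 1 8 11 5)(2 10 9 6 7)| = 5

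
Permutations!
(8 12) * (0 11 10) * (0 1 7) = [11, 7, 2, 3, 4, 5, 6, 0, 12, 9, 1, 10, 8] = (0 11 10 1 7)(8 12)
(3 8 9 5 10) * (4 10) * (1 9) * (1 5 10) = (1 9 10 3 8 5 4) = [0, 9, 2, 8, 1, 4, 6, 7, 5, 10, 3]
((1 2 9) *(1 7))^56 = ((1 2 9 7))^56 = (9)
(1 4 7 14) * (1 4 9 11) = [0, 9, 2, 3, 7, 5, 6, 14, 8, 11, 10, 1, 12, 13, 4] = (1 9 11)(4 7 14)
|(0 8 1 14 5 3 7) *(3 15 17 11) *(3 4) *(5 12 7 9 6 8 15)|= 13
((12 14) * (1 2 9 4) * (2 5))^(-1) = (1 4 9 2 5)(12 14)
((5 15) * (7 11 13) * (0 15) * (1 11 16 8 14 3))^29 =(0 5 15)(1 8 13 3 16 11 14 7)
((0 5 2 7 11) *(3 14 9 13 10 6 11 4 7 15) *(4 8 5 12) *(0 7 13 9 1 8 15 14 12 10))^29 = (0 13 4 12 3 15 7 11 6 10)(1 14 2 5 8)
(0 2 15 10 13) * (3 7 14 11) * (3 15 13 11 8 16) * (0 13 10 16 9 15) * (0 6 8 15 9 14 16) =(0 2 10 11 6 8 14 15)(3 7 16) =[2, 1, 10, 7, 4, 5, 8, 16, 14, 9, 11, 6, 12, 13, 15, 0, 3]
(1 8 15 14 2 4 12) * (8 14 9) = (1 14 2 4 12)(8 15 9) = [0, 14, 4, 3, 12, 5, 6, 7, 15, 8, 10, 11, 1, 13, 2, 9]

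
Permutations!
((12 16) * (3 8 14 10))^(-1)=(3 10 14 8)(12 16)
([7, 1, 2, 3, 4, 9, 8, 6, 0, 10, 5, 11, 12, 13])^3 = (13)(0 8 6 7)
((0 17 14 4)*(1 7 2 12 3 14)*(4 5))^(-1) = ((0 17 1 7 2 12 3 14 5 4))^(-1) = (0 4 5 14 3 12 2 7 1 17)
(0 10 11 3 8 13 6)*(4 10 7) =(0 7 4 10 11 3 8 13 6) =[7, 1, 2, 8, 10, 5, 0, 4, 13, 9, 11, 3, 12, 6]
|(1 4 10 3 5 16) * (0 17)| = 6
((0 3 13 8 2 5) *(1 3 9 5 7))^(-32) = (0 9 5)(1 2 13)(3 7 8)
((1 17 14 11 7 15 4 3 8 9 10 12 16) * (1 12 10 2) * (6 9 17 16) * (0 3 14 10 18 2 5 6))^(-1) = (0 12 16 1 2 18 10 17 8 3)(4 15 7 11 14)(5 9 6)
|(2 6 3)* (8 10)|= |(2 6 3)(8 10)|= 6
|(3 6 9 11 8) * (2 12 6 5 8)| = |(2 12 6 9 11)(3 5 8)| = 15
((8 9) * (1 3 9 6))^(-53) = ((1 3 9 8 6))^(-53) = (1 9 6 3 8)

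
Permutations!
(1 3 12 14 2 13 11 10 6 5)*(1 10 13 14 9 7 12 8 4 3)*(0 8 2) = (0 8 4 3 2 14)(5 10 6)(7 12 9)(11 13) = [8, 1, 14, 2, 3, 10, 5, 12, 4, 7, 6, 13, 9, 11, 0]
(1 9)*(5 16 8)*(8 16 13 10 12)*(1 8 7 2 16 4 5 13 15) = [0, 9, 16, 3, 5, 15, 6, 2, 13, 8, 12, 11, 7, 10, 14, 1, 4] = (1 9 8 13 10 12 7 2 16 4 5 15)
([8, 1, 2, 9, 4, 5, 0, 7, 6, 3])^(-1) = [6, 1, 2, 9, 4, 5, 8, 7, 0, 3]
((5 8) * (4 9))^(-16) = ((4 9)(5 8))^(-16) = (9)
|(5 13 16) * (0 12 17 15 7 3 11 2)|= 24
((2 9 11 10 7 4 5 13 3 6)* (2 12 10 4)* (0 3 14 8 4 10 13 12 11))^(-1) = (0 9 2 7 10 11 6 3)(4 8 14 13 12 5)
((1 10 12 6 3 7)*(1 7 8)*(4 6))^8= ((1 10 12 4 6 3 8))^8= (1 10 12 4 6 3 8)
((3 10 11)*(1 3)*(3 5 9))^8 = ((1 5 9 3 10 11))^8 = (1 9 10)(3 11 5)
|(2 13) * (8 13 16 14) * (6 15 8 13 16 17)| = |(2 17 6 15 8 16 14 13)| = 8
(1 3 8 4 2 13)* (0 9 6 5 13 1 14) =(0 9 6 5 13 14)(1 3 8 4 2) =[9, 3, 1, 8, 2, 13, 5, 7, 4, 6, 10, 11, 12, 14, 0]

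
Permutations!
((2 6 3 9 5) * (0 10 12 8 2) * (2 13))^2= (0 12 13 6 9)(2 3 5 10 8)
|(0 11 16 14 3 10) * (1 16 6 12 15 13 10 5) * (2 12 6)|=|(0 11 2 12 15 13 10)(1 16 14 3 5)|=35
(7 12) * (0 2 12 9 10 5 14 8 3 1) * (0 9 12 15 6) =[2, 9, 15, 1, 4, 14, 0, 12, 3, 10, 5, 11, 7, 13, 8, 6] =(0 2 15 6)(1 9 10 5 14 8 3)(7 12)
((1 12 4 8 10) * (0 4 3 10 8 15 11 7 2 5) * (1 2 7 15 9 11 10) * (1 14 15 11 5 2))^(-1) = (0 5 9 4)(1 10 15 14 3 12)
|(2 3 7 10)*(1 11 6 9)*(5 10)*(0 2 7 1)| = |(0 2 3 1 11 6 9)(5 10 7)| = 21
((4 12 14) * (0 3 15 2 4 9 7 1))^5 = (0 12)(1 4)(2 7)(3 14)(9 15)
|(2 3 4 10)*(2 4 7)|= |(2 3 7)(4 10)|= 6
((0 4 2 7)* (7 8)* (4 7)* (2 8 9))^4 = (9)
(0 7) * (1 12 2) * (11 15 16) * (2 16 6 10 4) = (0 7)(1 12 16 11 15 6 10 4 2) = [7, 12, 1, 3, 2, 5, 10, 0, 8, 9, 4, 15, 16, 13, 14, 6, 11]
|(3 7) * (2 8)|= 2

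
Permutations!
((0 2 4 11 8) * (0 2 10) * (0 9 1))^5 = (0 10 9 1)(2 4 11 8)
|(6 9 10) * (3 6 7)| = |(3 6 9 10 7)| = 5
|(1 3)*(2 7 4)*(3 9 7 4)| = |(1 9 7 3)(2 4)| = 4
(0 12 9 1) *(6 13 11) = (0 12 9 1)(6 13 11) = [12, 0, 2, 3, 4, 5, 13, 7, 8, 1, 10, 6, 9, 11]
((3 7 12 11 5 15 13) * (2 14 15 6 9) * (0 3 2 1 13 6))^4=(0 11 7)(1 15 13 6 2 9 14)(3 5 12)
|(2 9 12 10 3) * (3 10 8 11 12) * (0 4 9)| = |(0 4 9 3 2)(8 11 12)| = 15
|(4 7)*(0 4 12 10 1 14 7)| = 10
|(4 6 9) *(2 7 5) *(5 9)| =6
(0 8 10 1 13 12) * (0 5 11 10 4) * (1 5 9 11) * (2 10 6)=[8, 13, 10, 3, 0, 1, 2, 7, 4, 11, 5, 6, 9, 12]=(0 8 4)(1 13 12 9 11 6 2 10 5)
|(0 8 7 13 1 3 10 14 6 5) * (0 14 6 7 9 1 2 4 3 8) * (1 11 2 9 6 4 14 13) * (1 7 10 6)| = 10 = |(1 8)(2 14 10 4 3 6 5 13 9 11)|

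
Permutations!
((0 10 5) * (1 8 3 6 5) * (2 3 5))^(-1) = ((0 10 1 8 5)(2 3 6))^(-1) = (0 5 8 1 10)(2 6 3)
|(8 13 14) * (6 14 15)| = |(6 14 8 13 15)| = 5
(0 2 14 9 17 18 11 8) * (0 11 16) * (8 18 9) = (0 2 14 8 11 18 16)(9 17) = [2, 1, 14, 3, 4, 5, 6, 7, 11, 17, 10, 18, 12, 13, 8, 15, 0, 9, 16]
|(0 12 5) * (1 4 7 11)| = 12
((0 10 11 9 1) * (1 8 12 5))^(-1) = ((0 10 11 9 8 12 5 1))^(-1) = (0 1 5 12 8 9 11 10)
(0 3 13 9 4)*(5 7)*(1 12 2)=(0 3 13 9 4)(1 12 2)(5 7)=[3, 12, 1, 13, 0, 7, 6, 5, 8, 4, 10, 11, 2, 9]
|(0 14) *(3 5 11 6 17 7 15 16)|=8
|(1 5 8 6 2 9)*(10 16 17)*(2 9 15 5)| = 21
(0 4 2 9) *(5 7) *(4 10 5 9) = (0 10 5 7 9)(2 4) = [10, 1, 4, 3, 2, 7, 6, 9, 8, 0, 5]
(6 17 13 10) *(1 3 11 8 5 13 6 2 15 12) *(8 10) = (1 3 11 10 2 15 12)(5 13 8)(6 17) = [0, 3, 15, 11, 4, 13, 17, 7, 5, 9, 2, 10, 1, 8, 14, 12, 16, 6]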